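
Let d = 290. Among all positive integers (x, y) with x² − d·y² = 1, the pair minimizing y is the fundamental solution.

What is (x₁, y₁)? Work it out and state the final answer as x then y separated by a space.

√290 → a₀=17, period (34); ℓ=1 odd so k=1
i=0: a=17 ⇒ p=17, q=1
i=1: a=34 ⇒ p=579, q=34
→ (579, 34).  Check: 579²=335241, 290·34²=335240, difference 1.

579 34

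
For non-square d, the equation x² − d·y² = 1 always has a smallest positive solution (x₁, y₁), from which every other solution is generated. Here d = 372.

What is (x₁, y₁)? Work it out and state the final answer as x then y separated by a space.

√372 → a₀=19, period (3,2,12,2,3,38); ℓ=6 even so k=5
a_0=19:  p_0=19·1+0=19,  q_0=19·0+1=1
a_1=3:  p_1=3·19+1=58,  q_1=3·1+0=3
a_2=2:  p_2=2·58+19=135,  q_2=2·3+1=7
a_3=12:  p_3=12·135+58=1678,  q_3=12·7+3=87
a_4=2:  p_4=2·1678+135=3491,  q_4=2·87+7=181
a_5=3:  p_5=3·3491+1678=12151,  q_5=3·181+87=630
→ (12151, 630).  Check: 12151²=147646801, 372·630²=147646800, difference 1.

12151 630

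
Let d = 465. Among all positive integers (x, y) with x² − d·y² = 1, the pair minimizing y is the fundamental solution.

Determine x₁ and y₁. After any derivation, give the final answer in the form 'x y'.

15871 736

√465 → a₀=21, period (1,1,3,2,2,2,3,1,1,42); ℓ=10 even so k=9
k=0  a_k=21  p_k/q_k = 21/1
k=1  a_k=1  p_k/q_k = 22/1
k=2  a_k=1  p_k/q_k = 43/2
k=3  a_k=3  p_k/q_k = 151/7
k=4  a_k=2  p_k/q_k = 345/16
k=5  a_k=2  p_k/q_k = 841/39
…
k=8  a_k=1  p_k/q_k = 8949/415
k=9  a_k=1  p_k/q_k = 15871/736
(x₁, y₁) = (15871, 736);  15871² − 465·736² = 1 ✓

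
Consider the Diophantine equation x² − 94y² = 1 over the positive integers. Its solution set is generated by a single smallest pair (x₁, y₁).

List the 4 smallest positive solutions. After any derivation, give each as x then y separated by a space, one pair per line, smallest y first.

√94 = [9; 1,2,3,1,1,…,2,1,18, …], period ℓ=16 (even) → k=15
i=0: a=9 ⇒ p=9, q=1
i=1: a=1 ⇒ p=10, q=1
…
i=3: a=3 ⇒ p=97, q=10
i=4: a=1 ⇒ p=126, q=13
i=5: a=1 ⇒ p=223, q=23
…
i=7: a=1 ⇒ p=1464, q=151
i=8: a=8 ⇒ p=12953, q=1336
i=9: a=1 ⇒ p=14417, q=1487
i=10: a=5 ⇒ p=85038, q=8771
…
i=13: a=3 ⇒ p=652934, q=67345
i=14: a=2 ⇒ p=1490361, q=153719
i=15: a=1 ⇒ p=2143295, q=221064
(x₁, y₁) = (2143295, 221064);  2143295² − 94·221064² = 1 ✓
k=2:  x_2 = 2143295·2143295+94·221064·221064 = 9187426914049,  y_2 = 2143295·221064+221064·2143295 = 947610731760
k=3:  x_3 = 2143295·9187426914049+94·221064·947610731760 = 39382732335491159615,  y_3 = 2143295·947610731760+221064·9187426914049 = 4062018686654877336
k=4:  x_4 = 2143295·39382732335491159615+94·221064·4062018686654877336 = 168817626601983862467148801,  y_4 = 2143295·4062018686654877336+221064·39382732335491159615 = 17412208682026983028992480

2143295 221064
9187426914049 947610731760
39382732335491159615 4062018686654877336
168817626601983862467148801 17412208682026983028992480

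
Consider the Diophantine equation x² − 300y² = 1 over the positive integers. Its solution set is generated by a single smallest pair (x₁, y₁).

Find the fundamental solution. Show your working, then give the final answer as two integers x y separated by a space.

1351 78

d=300: √d = [17; 3,8,3,34] (ℓ=4, even), read p_3/q_3
i=0: a=17 ⇒ p=17, q=1
i=1: a=3 ⇒ p=52, q=3
i=2: a=8 ⇒ p=433, q=25
i=3: a=3 ⇒ p=1351, q=78
→ (1351, 78).  Check: 1351²=1825201, 300·78²=1825200, difference 1.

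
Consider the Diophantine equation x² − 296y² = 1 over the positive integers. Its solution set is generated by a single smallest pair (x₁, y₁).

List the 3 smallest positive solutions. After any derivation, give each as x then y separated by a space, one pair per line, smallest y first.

√296 = [17; 4,1,7,1,4,34, …], period ℓ=6 (even) → k=5
k=0  a_k=17  p_k/q_k = 17/1
k=1  a_k=4  p_k/q_k = 69/4
…
k=4  a_k=1  p_k/q_k = 757/44
k=5  a_k=4  p_k/q_k = 3699/215
→ (3699, 215).  Check: 3699²=13682601, 296·215²=13682600, difference 1.
(x_2, y_2) = (3699·3699 + 296·215·215, 3699·215 + 215·3699) = (27365201, 1590570)
(x_3, y_3) = (3699·27365201 + 296·215·1590570, 3699·1590570 + 215·27365201) = (202447753299, 11767036645)

3699 215
27365201 1590570
202447753299 11767036645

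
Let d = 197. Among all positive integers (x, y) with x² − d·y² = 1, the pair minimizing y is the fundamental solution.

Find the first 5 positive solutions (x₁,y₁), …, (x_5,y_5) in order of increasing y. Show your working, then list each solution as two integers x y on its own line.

√197 = [14; 28, …], period ℓ=1 (odd) → k=1
a_0=14:  p_0=14·1+0=14,  q_0=14·0+1=1
a_1=28:  p_1=28·14+1=393,  q_1=28·1+0=28
→ (393, 28).  Check: 393²=154449, 197·28²=154448, difference 1.
n=2: (393,28)∘(393,28) = (393·393+197·28·28, 393·28+28·393) = (308897,22008)
n=3: (308897,22008)∘(393,28) = (393·308897+197·28·22008, 393·22008+28·308897) = (242792649,17298260)
n=4: (242792649,17298260)∘(393,28) = (393·242792649+197·28·17298260, 393·17298260+28·242792649) = (190834713217,13596410352)
n=5: (190834713217,13596410352)∘(393,28) = (393·190834713217+197·28·13596410352, 393·13596410352+28·190834713217) = (149995841795913,10686761238412)

393 28
308897 22008
242792649 17298260
190834713217 13596410352
149995841795913 10686761238412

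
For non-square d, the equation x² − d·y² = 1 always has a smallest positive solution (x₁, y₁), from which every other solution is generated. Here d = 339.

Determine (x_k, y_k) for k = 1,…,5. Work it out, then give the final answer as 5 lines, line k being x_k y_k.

97970 5321
19196241799 1042596740
3761311617998090 204286405230279
736991398411349512801 40027878239778270520
144406094600958511920229850 7843062462097867920458521

√339 = [18; 2,2,2,1,17,1,2,2,2,36, …], period ℓ=10 (even) → k=9
step 0: (18, 1)  from 18·(1,0) + (0,1)
step 1: (37, 2)  from 2·(18,1) + (1,0)
step 2: (92, 5)  from 2·(37,2) + (18,1)
step 3: (221, 12)  from 2·(92,5) + (37,2)
…
step 7: (17252, 937)  from 2·(5855,318) + (5542,301)
step 8: (40359, 2192)  from 2·(17252,937) + (5855,318)
step 9: (97970, 5321)  from 2·(40359,2192) + (17252,937)
fundamental: x₁=97970, y₁=5321  (since 9598120900 − 339·28313041 = 1)
n=2: (97970,5321)∘(97970,5321) = (97970·97970+339·5321·5321, 97970·5321+5321·97970) = (19196241799,1042596740)
n=3: (19196241799,1042596740)∘(97970,5321) = (97970·19196241799+339·5321·1042596740, 97970·1042596740+5321·19196241799) = (3761311617998090,204286405230279)
n=4: (3761311617998090,204286405230279)∘(97970,5321) = (97970·3761311617998090+339·5321·204286405230279, 97970·204286405230279+5321·3761311617998090) = (736991398411349512801,40027878239778270520)
n=5: (736991398411349512801,40027878239778270520)∘(97970,5321) = (97970·736991398411349512801+339·5321·40027878239778270520, 97970·40027878239778270520+5321·736991398411349512801) = (144406094600958511920229850,7843062462097867920458521)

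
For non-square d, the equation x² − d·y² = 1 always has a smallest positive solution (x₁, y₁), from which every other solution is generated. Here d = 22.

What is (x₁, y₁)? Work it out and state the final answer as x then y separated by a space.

[4; 1,2,4,2,1,8] for √22; ℓ=6 ⇒ convergent index 5
i=0: a=4 ⇒ p=4, q=1
i=1: a=1 ⇒ p=5, q=1
i=2: a=2 ⇒ p=14, q=3
i=3: a=4 ⇒ p=61, q=13
i=4: a=2 ⇒ p=136, q=29
i=5: a=1 ⇒ p=197, q=42
(x₁, y₁) = (197, 42);  197² − 22·42² = 1 ✓

197 42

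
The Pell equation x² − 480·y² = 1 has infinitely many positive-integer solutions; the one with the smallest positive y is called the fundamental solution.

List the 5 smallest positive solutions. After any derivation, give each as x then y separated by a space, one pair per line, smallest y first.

[21; 1,9,1,42] for √480; ℓ=4 ⇒ convergent index 3
i=0: a=21 ⇒ p=21, q=1
i=1: a=1 ⇒ p=22, q=1
i=2: a=9 ⇒ p=219, q=10
i=3: a=1 ⇒ p=241, q=11
(x₁, y₁) = (241, 11);  241² − 480·11² = 1 ✓
(x_2, y_2) = (241·241 + 480·11·11, 241·11 + 11·241) = (116161, 5302)
(x_3, y_3) = (241·116161 + 480·11·5302, 241·5302 + 11·116161) = (55989361, 2555553)
(x_4, y_4) = (241·55989361 + 480·11·2555553, 241·2555553 + 11·55989361) = (26986755841, 1231771244)
(x_5, y_5) = (241·26986755841 + 480·11·1231771244, 241·1231771244 + 11·26986755841) = (13007560326001, 593711184055)

241 11
116161 5302
55989361 2555553
26986755841 1231771244
13007560326001 593711184055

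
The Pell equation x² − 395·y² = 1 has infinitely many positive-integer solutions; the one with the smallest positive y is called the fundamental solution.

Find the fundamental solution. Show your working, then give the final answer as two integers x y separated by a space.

159 8

[19; 1,6,1,38] for √395; ℓ=4 ⇒ convergent index 3
step 0: (19, 1)  from 19·(1,0) + (0,1)
…
step 2: (139, 7)  from 6·(20,1) + (19,1)
step 3: (159, 8)  from 1·(139,7) + (20,1)
(x₁, y₁) = (159, 8);  159² − 395·8² = 1 ✓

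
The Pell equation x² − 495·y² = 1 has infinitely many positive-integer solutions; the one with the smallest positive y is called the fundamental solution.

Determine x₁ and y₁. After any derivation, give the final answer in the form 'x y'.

√495 = [22; 4,44, …], period ℓ=2 (even) → k=1
k=0  a_k=22  p_k/q_k = 22/1
k=1  a_k=4  p_k/q_k = 89/4
fundamental: x₁=89, y₁=4  (since 7921 − 495·16 = 1)

89 4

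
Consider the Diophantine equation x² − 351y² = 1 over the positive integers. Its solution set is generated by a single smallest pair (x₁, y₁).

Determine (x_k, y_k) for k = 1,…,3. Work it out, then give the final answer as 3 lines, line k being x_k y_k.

[18; 1,2,1,3,2,2,2,3,1,2,1,36] for √351; ℓ=12 ⇒ convergent index 11
k=0  a_k=18  p_k/q_k = 18/1
k=1  a_k=1  p_k/q_k = 19/1
…
k=6  a_k=2  p_k/q_k = 1555/83
k=7  a_k=2  p_k/q_k = 3747/200
…
k=9  a_k=1  p_k/q_k = 16543/883
k=10  a_k=2  p_k/q_k = 45882/2449
k=11  a_k=1  p_k/q_k = 62425/3332
fundamental: x₁=62425, y₁=3332  (since 3896880625 − 351·11102224 = 1)
(62425+3332√351)^2 = 7793761249 + 416000200√351
(62425+3332√351)^3 = 973051091875225 + 51937624966668√351

62425 3332
7793761249 416000200
973051091875225 51937624966668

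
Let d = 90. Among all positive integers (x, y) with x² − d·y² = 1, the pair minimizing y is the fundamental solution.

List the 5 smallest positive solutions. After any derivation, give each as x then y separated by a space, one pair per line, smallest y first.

d=90: √d = [9; 2,18] (ℓ=2, even), read p_1/q_1
a_0=9:  p_0=9·1+0=9,  q_0=9·0+1=1
a_1=2:  p_1=2·9+1=19,  q_1=2·1+0=2
fundamental: x₁=19, y₁=2  (since 361 − 90·4 = 1)
(x_2, y_2) = (19·19 + 90·2·2, 19·2 + 2·19) = (721, 76)
(x_3, y_3) = (19·721 + 90·2·76, 19·76 + 2·721) = (27379, 2886)
(x_4, y_4) = (19·27379 + 90·2·2886, 19·2886 + 2·27379) = (1039681, 109592)
(x_5, y_5) = (19·1039681 + 90·2·109592, 19·109592 + 2·1039681) = (39480499, 4161610)

19 2
721 76
27379 2886
1039681 109592
39480499 4161610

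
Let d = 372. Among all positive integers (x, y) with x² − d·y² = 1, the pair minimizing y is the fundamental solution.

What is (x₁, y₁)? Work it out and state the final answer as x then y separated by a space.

12151 630

√372 = [19; 3,2,12,2,3,38, …], period ℓ=6 (even) → k=5
step 0: (19, 1)  from 19·(1,0) + (0,1)
step 1: (58, 3)  from 3·(19,1) + (1,0)
…
step 3: (1678, 87)  from 12·(135,7) + (58,3)
step 4: (3491, 181)  from 2·(1678,87) + (135,7)
step 5: (12151, 630)  from 3·(3491,181) + (1678,87)
fundamental: x₁=12151, y₁=630  (since 147646801 − 372·396900 = 1)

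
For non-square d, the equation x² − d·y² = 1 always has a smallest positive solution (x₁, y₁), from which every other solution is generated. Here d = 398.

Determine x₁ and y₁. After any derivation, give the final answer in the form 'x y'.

399 20

d=398: √d = [19; 1,18,1,38] (ℓ=4, even), read p_3/q_3
a_0=19:  p_0=19·1+0=19,  q_0=19·0+1=1
…
a_2=18:  p_2=18·20+19=379,  q_2=18·1+1=19
a_3=1:  p_3=1·379+20=399,  q_3=1·19+1=20
fundamental: x₁=399, y₁=20  (since 159201 − 398·400 = 1)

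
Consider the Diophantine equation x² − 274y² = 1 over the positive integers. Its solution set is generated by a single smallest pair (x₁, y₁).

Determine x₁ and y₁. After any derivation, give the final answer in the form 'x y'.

3959299 239190

√274 → a₀=16, period (1,1,4,4,1,1,32); ℓ=7 odd so k=13
k=0  a_k=16  p_k/q_k = 16/1
…
k=3  a_k=4  p_k/q_k = 149/9
k=4  a_k=4  p_k/q_k = 629/38
…
k=7  a_k=32  p_k/q_k = 45802/2767
k=8  a_k=1  p_k/q_k = 47209/2852
k=9  a_k=1  p_k/q_k = 93011/5619
k=10  a_k=4  p_k/q_k = 419253/25328
k=11  a_k=4  p_k/q_k = 1770023/106931
k=12  a_k=1  p_k/q_k = 2189276/132259
k=13  a_k=1  p_k/q_k = 3959299/239190
fundamental: x₁=3959299, y₁=239190  (since 15676048571401 − 274·57211856100 = 1)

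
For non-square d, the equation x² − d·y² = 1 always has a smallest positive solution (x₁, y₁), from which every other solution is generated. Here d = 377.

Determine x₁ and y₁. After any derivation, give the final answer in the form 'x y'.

233 12

[19; 2,2,2,38] for √377; ℓ=4 ⇒ convergent index 3
step 0: (19, 1)  from 19·(1,0) + (0,1)
…
step 2: (97, 5)  from 2·(39,2) + (19,1)
step 3: (233, 12)  from 2·(97,5) + (39,2)
→ (233, 12).  Check: 233²=54289, 377·12²=54288, difference 1.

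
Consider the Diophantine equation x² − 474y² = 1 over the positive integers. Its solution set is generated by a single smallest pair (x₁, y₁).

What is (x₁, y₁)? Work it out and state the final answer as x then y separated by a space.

√474 = [21; 1,3,2,1,1,…,3,1,42, …], period ℓ=14 (even) → k=13
i=0: a=21 ⇒ p=21, q=1
i=1: a=1 ⇒ p=22, q=1
i=2: a=3 ⇒ p=87, q=4
i=3: a=2 ⇒ p=196, q=9
i=4: a=1 ⇒ p=283, q=13
…
i=6: a=1 ⇒ p=762, q=35
…
i=8: a=1 ⇒ p=5813, q=267
…
i=12: a=3 ⇒ p=149331, q=6859
i=13: a=1 ⇒ p=193549, q=8890
→ (193549, 8890).  Check: 193549²=37461215401, 474·8890²=37461215400, difference 1.

193549 8890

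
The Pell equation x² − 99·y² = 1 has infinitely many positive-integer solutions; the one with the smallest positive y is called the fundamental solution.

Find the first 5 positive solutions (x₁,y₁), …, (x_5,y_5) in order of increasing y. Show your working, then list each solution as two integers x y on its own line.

√99 → a₀=9, period (1,18); ℓ=2 even so k=1
step 0: (9, 1)  from 9·(1,0) + (0,1)
step 1: (10, 1)  from 1·(9,1) + (1,0)
(x₁, y₁) = (10, 1);  10² − 99·1² = 1 ✓
k=2:  x_2 = 10·10+99·1·1 = 199,  y_2 = 10·1+1·10 = 20
k=3:  x_3 = 10·199+99·1·20 = 3970,  y_3 = 10·20+1·199 = 399
k=4:  x_4 = 10·3970+99·1·399 = 79201,  y_4 = 10·399+1·3970 = 7960
k=5:  x_5 = 10·79201+99·1·7960 = 1580050,  y_5 = 10·7960+1·79201 = 158801

10 1
199 20
3970 399
79201 7960
1580050 158801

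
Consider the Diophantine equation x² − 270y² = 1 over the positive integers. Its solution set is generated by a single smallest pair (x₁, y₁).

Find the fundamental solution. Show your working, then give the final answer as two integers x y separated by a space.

√270 → a₀=16, period (2,3,6,3,2,32); ℓ=6 even so k=5
i=0: a=16 ⇒ p=16, q=1
i=1: a=2 ⇒ p=33, q=2
…
i=4: a=3 ⇒ p=2284, q=139
i=5: a=2 ⇒ p=5291, q=322
→ (5291, 322).  Check: 5291²=27994681, 270·322²=27994680, difference 1.

5291 322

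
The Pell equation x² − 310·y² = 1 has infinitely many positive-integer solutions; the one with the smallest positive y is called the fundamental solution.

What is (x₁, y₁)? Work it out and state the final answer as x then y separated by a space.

848719 48204

√310 → a₀=17, period (1,1,1,1,5,…,1,1,34); ℓ=16 even so k=15
k=0  a_k=17  p_k/q_k = 17/1
…
k=6  a_k=3  p_k/q_k = 1567/89
k=7  a_k=1  p_k/q_k = 2060/117
…
k=14  a_k=1  p_k/q_k = 515017/29251
k=15  a_k=1  p_k/q_k = 848719/48204
fundamental: x₁=848719, y₁=48204  (since 720323940961 − 310·2323625616 = 1)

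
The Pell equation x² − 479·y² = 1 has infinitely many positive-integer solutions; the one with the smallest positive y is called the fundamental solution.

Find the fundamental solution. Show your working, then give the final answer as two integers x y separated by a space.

√479 = [21; 1,7,1,3,2,21,2,3,1,7,1,42, …], period ℓ=12 (even) → k=11
a_0=21:  p_0=21·1+0=21,  q_0=21·0+1=1
a_1=1:  p_1=1·21+1=22,  q_1=1·1+0=1
a_2=7:  p_2=7·22+21=175,  q_2=7·1+1=8
a_3=1:  p_3=1·175+22=197,  q_3=1·8+1=9
…
a_5=2:  p_5=2·766+197=1729,  q_5=2·35+9=79
a_6=21:  p_6=21·1729+766=37075,  q_6=21·79+35=1694
a_7=2:  p_7=2·37075+1729=75879,  q_7=2·1694+79=3467
a_8=3:  p_8=3·75879+37075=264712,  q_8=3·3467+1694=12095
a_9=1:  p_9=1·264712+75879=340591,  q_9=1·12095+3467=15562
a_10=7:  p_10=7·340591+264712=2648849,  q_10=7·15562+12095=121029
a_11=1:  p_11=1·2648849+340591=2989440,  q_11=1·121029+15562=136591
→ (2989440, 136591).  Check: 2989440²=8936751513600, 479·136591²=8936751513599, difference 1.

2989440 136591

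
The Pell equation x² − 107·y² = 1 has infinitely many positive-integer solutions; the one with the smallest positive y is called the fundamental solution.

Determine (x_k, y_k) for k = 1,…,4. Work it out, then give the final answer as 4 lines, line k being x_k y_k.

962 93
1850887 178932
3561105626 344265075
6851565373537 662365825368

√107 → a₀=10, period (2,1,9,1,2,20); ℓ=6 even so k=5
k=0  a_k=10  p_k/q_k = 10/1
k=1  a_k=2  p_k/q_k = 21/2
k=2  a_k=1  p_k/q_k = 31/3
k=3  a_k=9  p_k/q_k = 300/29
k=4  a_k=1  p_k/q_k = 331/32
k=5  a_k=2  p_k/q_k = 962/93
fundamental: x₁=962, y₁=93  (since 925444 − 107·8649 = 1)
(x_2, y_2) = (962·962 + 107·93·93, 962·93 + 93·962) = (1850887, 178932)
(x_3, y_3) = (962·1850887 + 107·93·178932, 962·178932 + 93·1850887) = (3561105626, 344265075)
(x_4, y_4) = (962·3561105626 + 107·93·344265075, 962·344265075 + 93·3561105626) = (6851565373537, 662365825368)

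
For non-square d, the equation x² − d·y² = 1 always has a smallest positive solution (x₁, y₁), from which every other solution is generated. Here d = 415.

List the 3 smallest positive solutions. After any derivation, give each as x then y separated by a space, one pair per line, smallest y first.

18412804 903849
678062702284831 33284788965192
24970071273761872339444 1225732590794885332887

√415 → a₀=20, period (2,1,2,4,6,…,1,2,40); ℓ=16 even so k=15
a_0=20:  p_0=20·1+0=20,  q_0=20·0+1=1
a_1=2:  p_1=2·20+1=41,  q_1=2·1+0=2
a_2=1:  p_2=1·41+20=61,  q_2=1·2+1=3
…
a_4=4:  p_4=4·163+61=713,  q_4=4·8+3=35
a_5=6:  p_5=6·713+163=4441,  q_5=6·35+8=218
…
a_13=2:  p_13=2·2110961+508372=4730294,  q_13=2·103623+24955=232201
a_14=1:  p_14=1·4730294+2110961=6841255,  q_14=1·232201+103623=335824
a_15=2:  p_15=2·6841255+4730294=18412804,  q_15=2·335824+232201=903849
fundamental: x₁=18412804, y₁=903849  (since 339031351142416 − 415·816943014801 = 1)
(18412804+903849√415)^2 = 678062702284831 + 33284788965192√415
(18412804+903849√415)^3 = 24970071273761872339444 + 1225732590794885332887√415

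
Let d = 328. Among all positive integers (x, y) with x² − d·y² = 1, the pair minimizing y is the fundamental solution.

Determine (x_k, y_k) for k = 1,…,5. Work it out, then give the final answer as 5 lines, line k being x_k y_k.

163 9
53137 2934
17322499 956475
5647081537 311807916
1840931258563 101648424141

√328 → a₀=18, period (9,36); ℓ=2 even so k=1
k=0  a_k=18  p_k/q_k = 18/1
k=1  a_k=9  p_k/q_k = 163/9
(x₁, y₁) = (163, 9);  163² − 328·9² = 1 ✓
n=2: (163,9)∘(163,9) = (163·163+328·9·9, 163·9+9·163) = (53137,2934)
n=3: (53137,2934)∘(163,9) = (163·53137+328·9·2934, 163·2934+9·53137) = (17322499,956475)
n=4: (17322499,956475)∘(163,9) = (163·17322499+328·9·956475, 163·956475+9·17322499) = (5647081537,311807916)
n=5: (5647081537,311807916)∘(163,9) = (163·5647081537+328·9·311807916, 163·311807916+9·5647081537) = (1840931258563,101648424141)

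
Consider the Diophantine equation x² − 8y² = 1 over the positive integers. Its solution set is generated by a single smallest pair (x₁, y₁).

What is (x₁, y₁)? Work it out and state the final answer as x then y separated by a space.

3 1

[2; 1,4] for √8; ℓ=2 ⇒ convergent index 1
i=0: a=2 ⇒ p=2, q=1
i=1: a=1 ⇒ p=3, q=1
fundamental: x₁=3, y₁=1  (since 9 − 8·1 = 1)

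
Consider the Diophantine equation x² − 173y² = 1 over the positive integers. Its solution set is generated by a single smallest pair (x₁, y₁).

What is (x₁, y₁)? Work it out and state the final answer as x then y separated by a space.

√173 = [13; 6,1,1,6,26, …], period ℓ=5 (odd) → k=9
a_0=13:  p_0=13·1+0=13,  q_0=13·0+1=1
…
a_4=6:  p_4=6·171+92=1118,  q_4=6·13+7=85
…
a_6=6:  p_6=6·29239+1118=176552,  q_6=6·2223+85=13423
…
a_8=1:  p_8=1·205791+176552=382343,  q_8=1·15646+13423=29069
a_9=6:  p_9=6·382343+205791=2499849,  q_9=6·29069+15646=190060
fundamental: x₁=2499849, y₁=190060  (since 6249245022801 − 173·36122803600 = 1)

2499849 190060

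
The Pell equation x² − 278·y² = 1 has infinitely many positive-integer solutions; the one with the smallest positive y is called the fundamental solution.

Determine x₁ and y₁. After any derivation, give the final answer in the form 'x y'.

[16; 1,2,16,2,1,32] for √278; ℓ=6 ⇒ convergent index 5
step 0: (16, 1)  from 16·(1,0) + (0,1)
…
step 4: (1684, 101)  from 2·(817,49) + (50,3)
step 5: (2501, 150)  from 1·(1684,101) + (817,49)
fundamental: x₁=2501, y₁=150  (since 6255001 − 278·22500 = 1)

2501 150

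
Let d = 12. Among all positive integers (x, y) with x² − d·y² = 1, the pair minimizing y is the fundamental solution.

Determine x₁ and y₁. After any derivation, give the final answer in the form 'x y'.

7 2

√12 = [3; 2,6, …], period ℓ=2 (even) → k=1
i=0: a=3 ⇒ p=3, q=1
i=1: a=2 ⇒ p=7, q=2
(x₁, y₁) = (7, 2);  7² − 12·2² = 1 ✓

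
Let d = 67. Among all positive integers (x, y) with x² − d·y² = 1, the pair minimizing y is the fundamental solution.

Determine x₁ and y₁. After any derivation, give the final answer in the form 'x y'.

48842 5967

d=67: √d = [8; 5,2,1,1,7,1,1,2,5,16] (ℓ=10, even), read p_9/q_9
a_0=8:  p_0=8·1+0=8,  q_0=8·0+1=1
a_1=5:  p_1=5·8+1=41,  q_1=5·1+0=5
…
a_4=1:  p_4=1·131+90=221,  q_4=1·16+11=27
…
a_6=1:  p_6=1·1678+221=1899,  q_6=1·205+27=232
a_7=1:  p_7=1·1899+1678=3577,  q_7=1·232+205=437
a_8=2:  p_8=2·3577+1899=9053,  q_8=2·437+232=1106
a_9=5:  p_9=5·9053+3577=48842,  q_9=5·1106+437=5967
fundamental: x₁=48842, y₁=5967  (since 2385540964 − 67·35605089 = 1)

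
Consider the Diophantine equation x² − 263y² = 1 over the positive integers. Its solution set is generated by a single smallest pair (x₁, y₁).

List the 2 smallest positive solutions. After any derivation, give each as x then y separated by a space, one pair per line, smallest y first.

√263 → a₀=16, period (4,1,1,1,1,15,1,1,1,1,4,32); ℓ=12 even so k=11
step 0: (16, 1)  from 16·(1,0) + (0,1)
…
step 3: (146, 9)  from 1·(81,5) + (65,4)
…
step 9: (18212, 1123)  from 1·(12017,741) + (6195,382)
step 10: (30229, 1864)  from 1·(18212,1123) + (12017,741)
step 11: (139128, 8579)  from 4·(30229,1864) + (18212,1123)
(x₁, y₁) = (139128, 8579);  139128² − 263·8579² = 1 ✓
k=2:  x_2 = 139128·139128+263·8579·8579 = 38713200767,  y_2 = 139128·8579+8579·139128 = 2387158224

139128 8579
38713200767 2387158224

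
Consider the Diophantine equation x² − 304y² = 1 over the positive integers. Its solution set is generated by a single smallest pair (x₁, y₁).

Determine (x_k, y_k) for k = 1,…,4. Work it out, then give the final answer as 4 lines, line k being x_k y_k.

[17; 2,3,2,1,1,1,1,1,2,3,2,34] for √304; ℓ=12 ⇒ convergent index 11
k=0  a_k=17  p_k/q_k = 17/1
…
k=5  a_k=1  p_k/q_k = 680/39
…
k=7  a_k=1  p_k/q_k = 1761/101
…
k=10  a_k=3  p_k/q_k = 25177/1444
k=11  a_k=2  p_k/q_k = 57799/3315
→ (57799, 3315).  Check: 57799²=3340724401, 304·3315²=3340724400, difference 1.
(x_2, y_2) = (57799·57799 + 304·3315·3315, 57799·3315 + 3315·57799) = (6681448801, 383207370)
(x_3, y_3) = (57799·6681448801 + 304·3315·383207370, 57799·383207370 + 3315·6681448801) = (772362118440199, 44298005553945)
(x_4, y_4) = (57799·772362118440199 + 304·3315·44298005553945, 57799·44298005553945 + 3315·772362118440199) = (89283516160768675201, 5120760845641726740)

57799 3315
6681448801 383207370
772362118440199 44298005553945
89283516160768675201 5120760845641726740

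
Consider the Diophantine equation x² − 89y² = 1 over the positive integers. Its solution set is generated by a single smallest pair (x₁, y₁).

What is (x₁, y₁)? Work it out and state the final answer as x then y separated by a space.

500001 53000

d=89: √d = [9; 2,3,3,2,18] (ℓ=5, odd), read p_9/q_9
a_0=9:  p_0=9·1+0=9,  q_0=9·0+1=1
…
a_4=2:  p_4=2·217+66=500,  q_4=2·23+7=53
…
a_6=2:  p_6=2·9217+500=18934,  q_6=2·977+53=2007
a_7=3:  p_7=3·18934+9217=66019,  q_7=3·2007+977=6998
a_8=3:  p_8=3·66019+18934=216991,  q_8=3·6998+2007=23001
a_9=2:  p_9=2·216991+66019=500001,  q_9=2·23001+6998=53000
(x₁, y₁) = (500001, 53000);  500001² − 89·53000² = 1 ✓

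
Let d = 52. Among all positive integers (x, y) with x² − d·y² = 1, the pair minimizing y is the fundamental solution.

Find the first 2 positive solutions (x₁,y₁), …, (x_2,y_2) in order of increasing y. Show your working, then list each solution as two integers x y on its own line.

649 90
842401 116820

d=52: √d = [7; 4,1,2,1,4,14] (ℓ=6, even), read p_5/q_5
a_0=7:  p_0=7·1+0=7,  q_0=7·0+1=1
…
a_3=2:  p_3=2·36+29=101,  q_3=2·5+4=14
a_4=1:  p_4=1·101+36=137,  q_4=1·14+5=19
a_5=4:  p_5=4·137+101=649,  q_5=4·19+14=90
fundamental: x₁=649, y₁=90  (since 421201 − 52·8100 = 1)
(649+90√52)^2 = 842401 + 116820√52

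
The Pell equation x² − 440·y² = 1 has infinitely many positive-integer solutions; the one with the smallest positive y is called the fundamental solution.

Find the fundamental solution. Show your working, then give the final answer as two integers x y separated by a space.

21 1

√440 → a₀=20, period (1,40); ℓ=2 even so k=1
i=0: a=20 ⇒ p=20, q=1
i=1: a=1 ⇒ p=21, q=1
→ (21, 1).  Check: 21²=441, 440·1²=440, difference 1.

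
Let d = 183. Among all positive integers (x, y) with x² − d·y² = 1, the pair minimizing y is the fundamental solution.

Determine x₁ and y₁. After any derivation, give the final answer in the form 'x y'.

487 36

√183 → a₀=13, period (1,1,8,1,1,26); ℓ=6 even so k=5
a_0=13:  p_0=13·1+0=13,  q_0=13·0+1=1
a_1=1:  p_1=1·13+1=14,  q_1=1·1+0=1
a_2=1:  p_2=1·14+13=27,  q_2=1·1+1=2
a_3=8:  p_3=8·27+14=230,  q_3=8·2+1=17
a_4=1:  p_4=1·230+27=257,  q_4=1·17+2=19
a_5=1:  p_5=1·257+230=487,  q_5=1·19+17=36
→ (487, 36).  Check: 487²=237169, 183·36²=237168, difference 1.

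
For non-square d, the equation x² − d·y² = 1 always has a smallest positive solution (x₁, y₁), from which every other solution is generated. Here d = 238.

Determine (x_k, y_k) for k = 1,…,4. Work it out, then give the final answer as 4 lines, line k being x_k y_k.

11663 756
272051137 17634456
6345864809999 411341319900
148023642285985537 9594947610352944

d=238: √d = [15; 2,2,1,14,1,2,2,30] (ℓ=8, even), read p_7/q_7
a_0=15:  p_0=15·1+0=15,  q_0=15·0+1=1
…
a_2=2:  p_2=2·31+15=77,  q_2=2·2+1=5
a_3=1:  p_3=1·77+31=108,  q_3=1·5+2=7
…
a_6=2:  p_6=2·1697+1589=4983,  q_6=2·110+103=323
a_7=2:  p_7=2·4983+1697=11663,  q_7=2·323+110=756
→ (11663, 756).  Check: 11663²=136025569, 238·756²=136025568, difference 1.
n=2: (11663,756)∘(11663,756) = (11663·11663+238·756·756, 11663·756+756·11663) = (272051137,17634456)
n=3: (272051137,17634456)∘(11663,756) = (11663·272051137+238·756·17634456, 11663·17634456+756·272051137) = (6345864809999,411341319900)
n=4: (6345864809999,411341319900)∘(11663,756) = (11663·6345864809999+238·756·411341319900, 11663·411341319900+756·6345864809999) = (148023642285985537,9594947610352944)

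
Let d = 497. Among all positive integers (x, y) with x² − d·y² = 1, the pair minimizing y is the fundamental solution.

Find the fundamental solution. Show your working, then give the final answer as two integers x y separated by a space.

1201887 53912

d=497: √d = [22; 3,2,2,5,6,5,2,2,3,44] (ℓ=10, even), read p_9/q_9
k=0  a_k=22  p_k/q_k = 22/1
…
k=8  a_k=2  p_k/q_k = 352750/15823
k=9  a_k=3  p_k/q_k = 1201887/53912
(x₁, y₁) = (1201887, 53912);  1201887² − 497·53912² = 1 ✓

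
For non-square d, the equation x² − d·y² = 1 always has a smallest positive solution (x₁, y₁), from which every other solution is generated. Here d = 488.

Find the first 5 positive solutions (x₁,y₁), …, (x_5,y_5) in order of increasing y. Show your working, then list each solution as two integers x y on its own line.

[22; 11,44] for √488; ℓ=2 ⇒ convergent index 1
a_0=22:  p_0=22·1+0=22,  q_0=22·0+1=1
a_1=11:  p_1=11·22+1=243,  q_1=11·1+0=11
→ (243, 11).  Check: 243²=59049, 488·11²=59048, difference 1.
n=2: (243,11)∘(243,11) = (243·243+488·11·11, 243·11+11·243) = (118097,5346)
n=3: (118097,5346)∘(243,11) = (243·118097+488·11·5346, 243·5346+11·118097) = (57394899,2598145)
n=4: (57394899,2598145)∘(243,11) = (243·57394899+488·11·2598145, 243·2598145+11·57394899) = (27893802817,1262693124)
n=5: (27893802817,1262693124)∘(243,11) = (243·27893802817+488·11·1262693124, 243·1262693124+11·27893802817) = (13556330774163,613666260119)

243 11
118097 5346
57394899 2598145
27893802817 1262693124
13556330774163 613666260119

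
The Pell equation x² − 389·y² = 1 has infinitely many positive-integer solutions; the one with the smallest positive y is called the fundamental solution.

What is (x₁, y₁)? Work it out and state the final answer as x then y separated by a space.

3287049 166660

[19; 1,2,1,1,1,1,2,1,38] for √389; ℓ=9 ⇒ convergent index 17
step 0: (19, 1)  from 19·(1,0) + (0,1)
step 1: (20, 1)  from 1·(19,1) + (1,0)
…
step 5: (217, 11)  from 1·(138,7) + (79,4)
…
step 7: (927, 47)  from 2·(355,18) + (217,11)
…
step 9: (49643, 2517)  from 38·(1282,65) + (927,47)
…
step 11: (151493, 7681)  from 2·(50925,2582) + (49643,2517)
step 12: (202418, 10263)  from 1·(151493,7681) + (50925,2582)
step 13: (353911, 17944)  from 1·(202418,10263) + (151493,7681)
step 14: (556329, 28207)  from 1·(353911,17944) + (202418,10263)
step 15: (910240, 46151)  from 1·(556329,28207) + (353911,17944)
step 16: (2376809, 120509)  from 2·(910240,46151) + (556329,28207)
step 17: (3287049, 166660)  from 1·(2376809,120509) + (910240,46151)
→ (3287049, 166660).  Check: 3287049²=10804691128401, 389·166660²=10804691128400, difference 1.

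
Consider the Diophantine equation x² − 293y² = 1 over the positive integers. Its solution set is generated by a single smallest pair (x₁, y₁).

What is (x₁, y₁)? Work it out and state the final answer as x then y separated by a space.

12320649 719780

d=293: √d = [17; 8,1,1,8,34] (ℓ=5, odd), read p_9/q_9
a_0=17:  p_0=17·1+0=17,  q_0=17·0+1=1
…
a_2=1:  p_2=1·137+17=154,  q_2=1·8+1=9
a_3=1:  p_3=1·154+137=291,  q_3=1·9+8=17
…
a_5=34:  p_5=34·2482+291=84679,  q_5=34·145+17=4947
…
a_8=1:  p_8=1·764593+679914=1444507,  q_8=1·44668+39721=84389
a_9=8:  p_9=8·1444507+764593=12320649,  q_9=8·84389+44668=719780
fundamental: x₁=12320649, y₁=719780  (since 151798391781201 − 293·518083248400 = 1)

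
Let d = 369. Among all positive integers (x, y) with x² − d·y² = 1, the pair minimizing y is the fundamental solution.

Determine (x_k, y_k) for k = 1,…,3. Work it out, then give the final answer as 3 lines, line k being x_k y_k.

d=369: √d = [19; 4,1,3,2,7,4,7,2,3,1,4,38] (ℓ=12, even), read p_11/q_11
a_0=19:  p_0=19·1+0=19,  q_0=19·0+1=1
…
a_3=3:  p_3=3·96+77=365,  q_3=3·5+4=19
a_4=2:  p_4=2·365+96=826,  q_4=2·19+5=43
a_5=7:  p_5=7·826+365=6147,  q_5=7·43+19=320
a_6=4:  p_6=4·6147+826=25414,  q_6=4·320+43=1323
a_7=7:  p_7=7·25414+6147=184045,  q_7=7·1323+320=9581
a_8=2:  p_8=2·184045+25414=393504,  q_8=2·9581+1323=20485
a_9=3:  p_9=3·393504+184045=1364557,  q_9=3·20485+9581=71036
a_10=1:  p_10=1·1364557+393504=1758061,  q_10=1·71036+20485=91521
a_11=4:  p_11=4·1758061+1364557=8396801,  q_11=4·91521+71036=437120
(x₁, y₁) = (8396801, 437120);  8396801² − 369·437120² = 1 ✓
n=2: (8396801,437120)∘(8396801,437120) = (8396801·8396801+369·437120·437120, 8396801·437120+437120·8396801) = (141012534067201,7340819306240)
n=3: (141012534067201,7340819306240)∘(8396801,437120) = (8396801·141012534067201+369·437120·7340819306240, 8396801·7340819306240+437120·141012534067201) = (2368108374136006451201,123278797782910239360)

8396801 437120
141012534067201 7340819306240
2368108374136006451201 123278797782910239360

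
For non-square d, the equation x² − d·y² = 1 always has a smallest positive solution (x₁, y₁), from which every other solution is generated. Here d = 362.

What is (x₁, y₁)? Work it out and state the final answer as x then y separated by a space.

723 38

√362 → a₀=19, period (38); ℓ=1 odd so k=1
a_0=19:  p_0=19·1+0=19,  q_0=19·0+1=1
a_1=38:  p_1=38·19+1=723,  q_1=38·1+0=38
(x₁, y₁) = (723, 38);  723² − 362·38² = 1 ✓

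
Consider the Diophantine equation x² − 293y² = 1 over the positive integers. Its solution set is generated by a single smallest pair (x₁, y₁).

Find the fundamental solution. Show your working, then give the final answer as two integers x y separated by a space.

12320649 719780

√293 → a₀=17, period (8,1,1,8,34); ℓ=5 odd so k=9
k=0  a_k=17  p_k/q_k = 17/1
…
k=3  a_k=1  p_k/q_k = 291/17
…
k=5  a_k=34  p_k/q_k = 84679/4947
k=6  a_k=8  p_k/q_k = 679914/39721
…
k=8  a_k=1  p_k/q_k = 1444507/84389
k=9  a_k=8  p_k/q_k = 12320649/719780
(x₁, y₁) = (12320649, 719780);  12320649² − 293·719780² = 1 ✓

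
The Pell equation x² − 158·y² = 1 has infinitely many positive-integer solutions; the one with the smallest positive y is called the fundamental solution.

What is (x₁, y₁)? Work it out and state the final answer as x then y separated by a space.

√158 = [12; 1,1,3,12,3,1,1,24, …], period ℓ=8 (even) → k=7
step 0: (12, 1)  from 12·(1,0) + (0,1)
…
step 3: (88, 7)  from 3·(25,2) + (13,1)
…
step 5: (3331, 265)  from 3·(1081,86) + (88,7)
step 6: (4412, 351)  from 1·(3331,265) + (1081,86)
step 7: (7743, 616)  from 1·(4412,351) + (3331,265)
→ (7743, 616).  Check: 7743²=59954049, 158·616²=59954048, difference 1.

7743 616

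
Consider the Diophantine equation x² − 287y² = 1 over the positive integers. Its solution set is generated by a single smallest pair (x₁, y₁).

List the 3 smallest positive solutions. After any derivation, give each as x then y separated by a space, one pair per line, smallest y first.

√287 → a₀=16, period (1,15,1,32); ℓ=4 even so k=3
k=0  a_k=16  p_k/q_k = 16/1
…
k=2  a_k=15  p_k/q_k = 271/16
k=3  a_k=1  p_k/q_k = 288/17
→ (288, 17).  Check: 288²=82944, 287·17²=82943, difference 1.
(288+17√287)^2 = 165887 + 9792√287
(288+17√287)^3 = 95550624 + 5640175√287

288 17
165887 9792
95550624 5640175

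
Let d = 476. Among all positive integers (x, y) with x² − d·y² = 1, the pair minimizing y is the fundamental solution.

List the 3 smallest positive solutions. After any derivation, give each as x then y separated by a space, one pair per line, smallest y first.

√476 = [21; 1,4,2,10,2,4,1,42, …], period ℓ=8 (even) → k=7
a_0=21:  p_0=21·1+0=21,  q_0=21·0+1=1
a_1=1:  p_1=1·21+1=22,  q_1=1·1+0=1
a_2=4:  p_2=4·22+21=109,  q_2=4·1+1=5
…
a_4=10:  p_4=10·240+109=2509,  q_4=10·11+5=115
a_5=2:  p_5=2·2509+240=5258,  q_5=2·115+11=241
a_6=4:  p_6=4·5258+2509=23541,  q_6=4·241+115=1079
a_7=1:  p_7=1·23541+5258=28799,  q_7=1·1079+241=1320
(x₁, y₁) = (28799, 1320);  28799² − 476·1320² = 1 ✓
(x_2, y_2) = (28799·28799 + 476·1320·1320, 28799·1320 + 1320·28799) = (1658764801, 76029360)
(x_3, y_3) = (28799·1658764801 + 476·1320·76029360, 28799·76029360 + 1320·1658764801) = (95541534979199, 4379139075960)

28799 1320
1658764801 76029360
95541534979199 4379139075960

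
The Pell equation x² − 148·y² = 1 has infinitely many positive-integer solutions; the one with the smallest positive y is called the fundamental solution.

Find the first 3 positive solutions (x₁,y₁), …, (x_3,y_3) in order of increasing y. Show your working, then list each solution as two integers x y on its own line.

73 6
10657 876
1555849 127890

[12; 6,24] for √148; ℓ=2 ⇒ convergent index 1
a_0=12:  p_0=12·1+0=12,  q_0=12·0+1=1
a_1=6:  p_1=6·12+1=73,  q_1=6·1+0=6
fundamental: x₁=73, y₁=6  (since 5329 − 148·36 = 1)
(x_2, y_2) = (73·73 + 148·6·6, 73·6 + 6·73) = (10657, 876)
(x_3, y_3) = (73·10657 + 148·6·876, 73·876 + 6·10657) = (1555849, 127890)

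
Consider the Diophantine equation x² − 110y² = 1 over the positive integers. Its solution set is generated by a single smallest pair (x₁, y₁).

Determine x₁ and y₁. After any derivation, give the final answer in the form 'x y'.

21 2

√110 = [10; 2,20, …], period ℓ=2 (even) → k=1
k=0  a_k=10  p_k/q_k = 10/1
k=1  a_k=2  p_k/q_k = 21/2
fundamental: x₁=21, y₁=2  (since 441 − 110·4 = 1)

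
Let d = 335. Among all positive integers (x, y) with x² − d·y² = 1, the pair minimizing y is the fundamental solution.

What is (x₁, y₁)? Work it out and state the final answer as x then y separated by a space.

604 33

√335 = [18; 3,3,3,36, …], period ℓ=4 (even) → k=3
a_0=18:  p_0=18·1+0=18,  q_0=18·0+1=1
…
a_2=3:  p_2=3·55+18=183,  q_2=3·3+1=10
a_3=3:  p_3=3·183+55=604,  q_3=3·10+3=33
→ (604, 33).  Check: 604²=364816, 335·33²=364815, difference 1.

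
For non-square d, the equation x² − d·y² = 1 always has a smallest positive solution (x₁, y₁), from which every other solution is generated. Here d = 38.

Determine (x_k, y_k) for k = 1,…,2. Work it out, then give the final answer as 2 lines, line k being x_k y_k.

d=38: √d = [6; 6,12] (ℓ=2, even), read p_1/q_1
k=0  a_k=6  p_k/q_k = 6/1
k=1  a_k=6  p_k/q_k = 37/6
fundamental: x₁=37, y₁=6  (since 1369 − 38·36 = 1)
(x_2, y_2) = (37·37 + 38·6·6, 37·6 + 6·37) = (2737, 444)

37 6
2737 444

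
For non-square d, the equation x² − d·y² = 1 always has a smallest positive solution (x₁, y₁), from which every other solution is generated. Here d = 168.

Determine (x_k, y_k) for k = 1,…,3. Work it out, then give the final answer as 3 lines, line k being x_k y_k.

√168 → a₀=12, period (1,24); ℓ=2 even so k=1
step 0: (12, 1)  from 12·(1,0) + (0,1)
step 1: (13, 1)  from 1·(12,1) + (1,0)
(x₁, y₁) = (13, 1);  13² − 168·1² = 1 ✓
k=2:  x_2 = 13·13+168·1·1 = 337,  y_2 = 13·1+1·13 = 26
k=3:  x_3 = 13·337+168·1·26 = 8749,  y_3 = 13·26+1·337 = 675

13 1
337 26
8749 675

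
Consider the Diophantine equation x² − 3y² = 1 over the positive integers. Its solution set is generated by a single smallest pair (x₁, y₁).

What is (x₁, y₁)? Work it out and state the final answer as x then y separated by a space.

2 1

d=3: √d = [1; 1,2] (ℓ=2, even), read p_1/q_1
step 0: (1, 1)  from 1·(1,0) + (0,1)
step 1: (2, 1)  from 1·(1,1) + (1,0)
fundamental: x₁=2, y₁=1  (since 4 − 3·1 = 1)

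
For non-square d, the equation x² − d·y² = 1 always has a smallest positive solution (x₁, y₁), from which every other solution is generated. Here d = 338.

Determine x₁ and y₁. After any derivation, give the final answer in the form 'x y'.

√338 = [18; 2,1,1,2,36, …], period ℓ=5 (odd) → k=9
a_0=18:  p_0=18·1+0=18,  q_0=18·0+1=1
…
a_2=1:  p_2=1·37+18=55,  q_2=1·2+1=3
…
a_5=36:  p_5=36·239+92=8696,  q_5=36·13+5=473
a_6=2:  p_6=2·8696+239=17631,  q_6=2·473+13=959
…
a_8=1:  p_8=1·26327+17631=43958,  q_8=1·1432+959=2391
a_9=2:  p_9=2·43958+26327=114243,  q_9=2·2391+1432=6214
(x₁, y₁) = (114243, 6214);  114243² − 338·6214² = 1 ✓

114243 6214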